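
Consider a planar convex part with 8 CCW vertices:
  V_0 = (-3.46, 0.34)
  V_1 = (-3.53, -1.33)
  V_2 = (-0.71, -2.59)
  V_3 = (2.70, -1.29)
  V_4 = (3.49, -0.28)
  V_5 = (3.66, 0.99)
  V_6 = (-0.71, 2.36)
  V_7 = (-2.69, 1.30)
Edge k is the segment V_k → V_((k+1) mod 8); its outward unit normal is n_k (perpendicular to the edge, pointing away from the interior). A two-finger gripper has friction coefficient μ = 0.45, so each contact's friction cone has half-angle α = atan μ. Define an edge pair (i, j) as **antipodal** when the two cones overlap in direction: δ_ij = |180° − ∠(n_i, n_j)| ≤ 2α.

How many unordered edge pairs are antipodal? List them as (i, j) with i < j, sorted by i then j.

α = atan 0.45 = 24.23°;  2α = 48.46°
n_0 = (-0.9991, +0.0419)
n_1 = (-0.4079, -0.9130)
n_2 = (+0.3562, -0.9344)
n_3 = (+0.7877, -0.6161)
n_4 = (+0.9912, -0.1327)
n_5 = (+0.2991, +0.9542)
n_6 = (-0.4720, +0.8816)
n_7 = (-0.7801, +0.6257)
  (0,1): δ = 111.68°  ·
  (0,2): δ = 66.73°  ·
  (0,3): δ = 35.63°  ✓
  (0,4): δ = 5.22°  ✓
  (0,5): δ = 74.99°  ·
  (0,6): δ = 120.56°  ·
  (0,7): δ = 143.67°  ·
  (1,2): δ = 135.06°  ·
  (1,3): δ = 103.96°  ·
  (1,4): δ = 73.55°  ·
  (1,5): δ = 6.67°  ✓
  (1,6): δ = 52.24°  ·
  (1,7): δ = 75.34°  ·
  (2,3): δ = 148.90°  ·
  (2,4): δ = 118.49°  ·
  (2,5): δ = 38.27°  ✓
  (2,6): δ = 7.29°  ✓
  (2,7): δ = 30.40°  ✓
  (3,4): δ = 149.59°  ·
  (3,5): δ = 69.37°  ·
  (3,6): δ = 23.81°  ✓
  (3,7): δ = 0.70°  ✓
  (4,5): δ = 99.78°  ·
  (4,6): δ = 54.21°  ·
  (4,7): δ = 31.11°  ✓
  (5,6): δ = 134.43°  ·
  (5,7): δ = 111.33°  ·
  (6,7): δ = 156.90°  ·
antipodal pairs: 9

count = 9; pairs: (0,3), (0,4), (1,5), (2,5), (2,6), (2,7), (3,6), (3,7), (4,7)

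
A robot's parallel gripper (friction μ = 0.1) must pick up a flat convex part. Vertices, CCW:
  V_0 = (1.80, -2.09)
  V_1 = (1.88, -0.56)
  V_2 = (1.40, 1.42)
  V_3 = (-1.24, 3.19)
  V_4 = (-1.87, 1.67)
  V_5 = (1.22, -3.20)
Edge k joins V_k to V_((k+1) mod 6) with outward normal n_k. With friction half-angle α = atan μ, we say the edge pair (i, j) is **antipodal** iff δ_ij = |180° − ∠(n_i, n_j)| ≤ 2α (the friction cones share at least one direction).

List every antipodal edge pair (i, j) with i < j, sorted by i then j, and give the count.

α = atan 0.1 = 5.71°;  2α = 11.42°
n_0 = (+0.9986, -0.0522)
n_1 = (+0.9719, +0.2356)
n_2 = (+0.5569, +0.8306)
n_3 = (-0.9238, +0.3829)
n_4 = (-0.8444, -0.5358)
n_5 = (+0.8863, -0.4631)
  (0,1): δ = 163.38°  ·
  (0,2): δ = 120.85°  ·
  (0,3): δ = 19.52°  ·
  (0,4): δ = 35.39°  ·
  (0,5): δ = 155.41°  ·
  (1,2): δ = 137.47°  ·
  (1,3): δ = 36.14°  ·
  (1,4): δ = 18.77°  ·
  (1,5): δ = 138.78°  ·
  (2,3): δ = 78.67°  ·
  (2,4): δ = 23.76°  ·
  (2,5): δ = 96.25°  ·
  (3,4): δ = 125.09°  ·
  (3,5): δ = 5.08°  ✓
  (4,5): δ = 59.98°  ·
antipodal pairs: 1

count = 1; pairs: (3,5)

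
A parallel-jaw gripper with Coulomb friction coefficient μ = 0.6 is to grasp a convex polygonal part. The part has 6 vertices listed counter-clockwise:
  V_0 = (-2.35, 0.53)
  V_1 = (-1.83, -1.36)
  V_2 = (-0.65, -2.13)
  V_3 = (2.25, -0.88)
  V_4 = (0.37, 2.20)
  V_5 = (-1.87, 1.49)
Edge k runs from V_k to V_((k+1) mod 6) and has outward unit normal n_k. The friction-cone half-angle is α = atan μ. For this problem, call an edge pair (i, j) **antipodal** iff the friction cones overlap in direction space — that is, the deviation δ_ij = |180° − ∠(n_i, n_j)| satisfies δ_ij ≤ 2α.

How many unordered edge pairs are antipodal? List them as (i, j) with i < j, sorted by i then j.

count = 6; pairs: (0,3), (1,3), (1,4), (2,4), (2,5), (3,5)

α = atan 0.6 = 30.96°;  2α = 61.93°
n_0 = (-0.9642, -0.2653)
n_1 = (-0.5465, -0.8375)
n_2 = (+0.3958, -0.9183)
n_3 = (+0.8536, +0.5210)
n_4 = (-0.3021, +0.9533)
n_5 = (-0.8944, +0.4472)
  (0,1): δ = 138.51°  ·
  (0,2): δ = 82.07°  ·
  (0,3): δ = 16.02°  ✓
  (0,4): δ = 92.20°  ·
  (0,5): δ = 138.05°  ·
  (1,2): δ = 123.56°  ·
  (1,3): δ = 25.47°  ✓
  (1,4): δ = 50.71°  ✓
  (1,5): δ = 96.56°  ·
  (2,3): δ = 81.92°  ·
  (2,4): δ = 5.73°  ✓
  (2,5): δ = 40.12°  ✓
  (3,4): δ = 103.81°  ·
  (3,5): δ = 57.96°  ✓
  (4,5): δ = 134.15°  ·
antipodal pairs: 6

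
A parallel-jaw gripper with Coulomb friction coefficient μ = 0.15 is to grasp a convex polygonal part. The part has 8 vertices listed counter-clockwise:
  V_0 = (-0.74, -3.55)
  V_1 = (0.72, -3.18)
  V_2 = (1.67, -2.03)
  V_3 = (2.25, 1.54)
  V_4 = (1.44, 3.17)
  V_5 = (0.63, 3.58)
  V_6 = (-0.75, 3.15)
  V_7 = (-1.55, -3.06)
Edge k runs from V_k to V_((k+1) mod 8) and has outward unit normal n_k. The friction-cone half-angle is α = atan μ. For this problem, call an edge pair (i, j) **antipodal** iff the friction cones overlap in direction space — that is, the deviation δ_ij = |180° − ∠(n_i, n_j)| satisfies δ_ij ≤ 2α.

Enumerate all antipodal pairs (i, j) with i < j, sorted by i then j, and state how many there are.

count = 3; pairs: (0,5), (2,6), (4,7)

α = atan 0.15 = 8.53°;  2α = 17.06°
n_0 = (+0.2457, -0.9694)
n_1 = (+0.7710, -0.6369)
n_2 = (+0.9871, -0.1604)
n_3 = (+0.8955, +0.4450)
n_4 = (+0.4516, +0.8922)
n_5 = (-0.2975, +0.9547)
n_6 = (-0.9918, +0.1278)
n_7 = (-0.5176, -0.8556)
  (0,1): δ = 143.78°  ·
  (0,2): δ = 113.45°  ·
  (0,3): δ = 77.80°  ·
  (0,4): δ = 41.07°  ·
  (0,5): δ = 3.09°  ✓
  (0,6): δ = 68.44°  ·
  (0,7): δ = 134.61°  ·
  (1,2): δ = 149.67°  ·
  (1,3): δ = 114.02°  ·
  (1,4): δ = 77.29°  ·
  (1,5): δ = 33.13°  ·
  (1,6): δ = 32.22°  ·
  (1,7): δ = 98.39°  ·
  (2,3): δ = 144.35°  ·
  (2,4): δ = 107.62°  ·
  (2,5): δ = 63.47°  ·
  (2,6): δ = 1.89°  ✓
  (2,7): δ = 68.06°  ·
  (3,4): δ = 143.27°  ·
  (3,5): δ = 99.12°  ·
  (3,6): δ = 33.76°  ·
  (3,7): δ = 32.40°  ·
  (4,5): δ = 135.85°  ·
  (4,6): δ = 70.49°  ·
  (4,7): δ = 4.32°  ✓
  (5,6): δ = 114.65°  ·
  (5,7): δ = 48.48°  ·
  (6,7): δ = 113.83°  ·
antipodal pairs: 3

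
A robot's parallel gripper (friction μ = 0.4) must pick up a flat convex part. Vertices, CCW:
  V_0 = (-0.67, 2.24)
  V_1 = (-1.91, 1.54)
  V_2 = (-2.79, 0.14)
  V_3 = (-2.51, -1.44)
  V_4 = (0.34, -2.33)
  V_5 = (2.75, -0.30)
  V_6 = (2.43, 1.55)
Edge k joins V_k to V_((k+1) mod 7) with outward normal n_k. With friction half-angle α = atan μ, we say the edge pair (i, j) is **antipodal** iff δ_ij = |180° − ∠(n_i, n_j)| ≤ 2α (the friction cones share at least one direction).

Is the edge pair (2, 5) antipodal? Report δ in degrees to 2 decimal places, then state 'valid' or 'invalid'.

α = atan 0.4 = 21.80°;  2α = 43.60°
edge 2: e_2 = (+0.28, -1.58);  n_2 = (-0.9847, -0.1745)
edge 5: e_5 = (-0.32, +1.85);  n_5 = (+0.9854, +0.1704)
∠(n_2, n_5) = 179.76°
δ = |180° − 179.76°| = 0.24°
0.24° ≤ 2α = 43.60°  →  valid

δ = 0.24°, valid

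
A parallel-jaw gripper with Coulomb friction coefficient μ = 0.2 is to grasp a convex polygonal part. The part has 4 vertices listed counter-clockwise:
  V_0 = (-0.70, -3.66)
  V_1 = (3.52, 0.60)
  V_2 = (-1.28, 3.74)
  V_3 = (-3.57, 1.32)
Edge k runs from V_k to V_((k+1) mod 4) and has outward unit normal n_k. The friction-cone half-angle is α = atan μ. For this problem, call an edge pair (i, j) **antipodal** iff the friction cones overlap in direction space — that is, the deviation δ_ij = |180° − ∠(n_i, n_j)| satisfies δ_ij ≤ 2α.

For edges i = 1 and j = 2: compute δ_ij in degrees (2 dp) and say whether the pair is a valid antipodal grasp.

δ = 100.23°, invalid

α = atan 0.2 = 11.31°;  2α = 22.62°
edge 1: e_1 = (-4.80, +3.14);  n_1 = (+0.5474, +0.8368)
edge 2: e_2 = (-2.29, -2.42);  n_2 = (-0.7263, +0.6873)
∠(n_1, n_2) = 79.77°
δ = |180° − 79.77°| = 100.23°
100.23° > 2α = 22.62°  →  invalid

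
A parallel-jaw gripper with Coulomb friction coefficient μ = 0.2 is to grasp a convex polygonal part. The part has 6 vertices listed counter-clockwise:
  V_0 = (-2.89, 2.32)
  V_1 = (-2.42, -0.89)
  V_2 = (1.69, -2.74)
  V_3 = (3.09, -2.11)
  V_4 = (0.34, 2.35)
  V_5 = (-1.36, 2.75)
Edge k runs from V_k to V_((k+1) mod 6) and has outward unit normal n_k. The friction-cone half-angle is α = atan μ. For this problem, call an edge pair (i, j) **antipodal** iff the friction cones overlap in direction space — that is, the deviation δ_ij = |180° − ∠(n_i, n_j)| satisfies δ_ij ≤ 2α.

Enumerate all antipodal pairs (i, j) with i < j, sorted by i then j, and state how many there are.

α = atan 0.2 = 11.31°;  2α = 22.62°
n_0 = (-0.9895, -0.1449)
n_1 = (-0.4105, -0.9119)
n_2 = (+0.4104, -0.9119)
n_3 = (+0.8512, +0.5248)
n_4 = (+0.2290, +0.9734)
n_5 = (-0.2706, +0.9627)
  (0,1): δ = 122.56°  ·
  (0,2): δ = 74.10°  ·
  (0,3): δ = 23.33°  ·
  (0,4): δ = 68.43°  ·
  (0,5): δ = 97.37°  ·
  (1,2): δ = 131.54°  ·
  (1,3): δ = 34.11°  ·
  (1,4): δ = 10.99°  ✓
  (1,5): δ = 39.93°  ·
  (2,3): δ = 82.57°  ·
  (2,4): δ = 37.47°  ·
  (2,5): δ = 8.53°  ✓
  (3,4): δ = 134.90°  ·
  (3,5): δ = 105.96°  ·
  (4,5): δ = 151.06°  ·
antipodal pairs: 2

count = 2; pairs: (1,4), (2,5)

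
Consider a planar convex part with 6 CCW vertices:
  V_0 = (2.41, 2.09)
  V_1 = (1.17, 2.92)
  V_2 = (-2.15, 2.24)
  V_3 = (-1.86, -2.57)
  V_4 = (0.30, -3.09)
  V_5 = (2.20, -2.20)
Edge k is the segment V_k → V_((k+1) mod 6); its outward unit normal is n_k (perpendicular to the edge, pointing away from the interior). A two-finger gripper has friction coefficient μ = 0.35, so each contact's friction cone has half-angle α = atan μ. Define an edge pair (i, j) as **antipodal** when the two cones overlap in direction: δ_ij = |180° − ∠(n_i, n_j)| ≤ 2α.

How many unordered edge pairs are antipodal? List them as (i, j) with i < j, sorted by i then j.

count = 4; pairs: (0,3), (1,3), (1,4), (2,5)

α = atan 0.35 = 19.29°;  2α = 38.58°
n_0 = (+0.5562, +0.8310)
n_1 = (-0.2007, +0.9797)
n_2 = (-0.9982, -0.0602)
n_3 = (-0.2341, -0.9722)
n_4 = (+0.4242, -0.9056)
n_5 = (+0.9988, -0.0489)
  (0,1): δ = 134.63°  ·
  (0,2): δ = 52.75°  ·
  (0,3): δ = 20.26°  ✓
  (0,4): δ = 58.90°  ·
  (0,5): δ = 120.99°  ·
  (1,2): δ = 98.12°  ·
  (1,3): δ = 25.11°  ✓
  (1,4): δ = 13.52°  ✓
  (1,5): δ = 75.62°  ·
  (2,3): δ = 106.99°  ·
  (2,4): δ = 68.35°  ·
  (2,5): δ = 6.25°  ✓
  (3,4): δ = 141.36°  ·
  (3,5): δ = 79.27°  ·
  (4,5): δ = 117.90°  ·
antipodal pairs: 4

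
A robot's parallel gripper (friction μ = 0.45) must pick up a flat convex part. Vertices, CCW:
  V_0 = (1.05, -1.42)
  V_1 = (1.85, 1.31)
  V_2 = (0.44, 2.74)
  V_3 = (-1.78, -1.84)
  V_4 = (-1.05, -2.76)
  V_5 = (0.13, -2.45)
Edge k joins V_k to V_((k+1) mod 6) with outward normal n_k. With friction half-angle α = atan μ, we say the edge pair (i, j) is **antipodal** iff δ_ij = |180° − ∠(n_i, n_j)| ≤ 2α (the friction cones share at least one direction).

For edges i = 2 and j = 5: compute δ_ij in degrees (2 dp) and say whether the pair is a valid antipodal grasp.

α = atan 0.45 = 24.23°;  2α = 48.46°
edge 2: e_2 = (-2.22, -4.58);  n_2 = (-0.8999, +0.4362)
edge 5: e_5 = (+0.92, +1.03);  n_5 = (+0.7458, -0.6662)
∠(n_2, n_5) = 164.09°
δ = |180° − 164.09°| = 15.91°
15.91° ≤ 2α = 48.46°  →  valid

δ = 15.91°, valid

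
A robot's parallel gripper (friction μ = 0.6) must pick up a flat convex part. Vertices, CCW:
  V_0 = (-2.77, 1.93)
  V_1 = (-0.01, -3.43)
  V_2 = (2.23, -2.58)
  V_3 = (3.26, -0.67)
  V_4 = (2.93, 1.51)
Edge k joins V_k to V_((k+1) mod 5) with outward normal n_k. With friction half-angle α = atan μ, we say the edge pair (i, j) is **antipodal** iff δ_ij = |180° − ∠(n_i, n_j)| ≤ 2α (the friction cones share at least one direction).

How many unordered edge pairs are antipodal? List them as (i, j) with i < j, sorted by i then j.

count = 4; pairs: (0,2), (0,3), (0,4), (1,4)

α = atan 0.6 = 30.96°;  2α = 61.93°
n_0 = (-0.8891, -0.4578)
n_1 = (+0.3548, -0.9349)
n_2 = (+0.8802, -0.4746)
n_3 = (+0.9887, +0.1497)
n_4 = (+0.0735, +0.9973)
  (0,1): δ = 96.47°  ·
  (0,2): δ = 55.58°  ✓
  (0,3): δ = 18.64°  ✓
  (0,4): δ = 58.54°  ✓
  (1,2): δ = 139.12°  ·
  (1,3): δ = 102.17°  ·
  (1,4): δ = 24.99°  ✓
  (2,3): δ = 143.06°  ·
  (2,4): δ = 65.88°  ·
  (3,4): δ = 102.82°  ·
antipodal pairs: 4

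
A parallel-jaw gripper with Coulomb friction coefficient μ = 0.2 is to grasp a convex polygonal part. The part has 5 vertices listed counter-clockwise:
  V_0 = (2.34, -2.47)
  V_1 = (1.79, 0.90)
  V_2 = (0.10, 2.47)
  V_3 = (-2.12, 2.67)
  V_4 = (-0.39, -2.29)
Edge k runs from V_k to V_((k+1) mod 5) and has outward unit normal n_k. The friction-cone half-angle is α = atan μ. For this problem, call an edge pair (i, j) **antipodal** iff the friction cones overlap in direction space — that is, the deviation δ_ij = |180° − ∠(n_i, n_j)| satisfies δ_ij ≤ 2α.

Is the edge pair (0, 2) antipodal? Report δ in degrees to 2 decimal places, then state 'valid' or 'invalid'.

α = atan 0.2 = 11.31°;  2α = 22.62°
edge 0: e_0 = (-0.55, +3.37);  n_0 = (+0.9869, +0.1611)
edge 2: e_2 = (-2.22, +0.20);  n_2 = (+0.0897, +0.9960)
∠(n_0, n_2) = 75.58°
δ = |180° − 75.58°| = 104.42°
104.42° > 2α = 22.62°  →  invalid

δ = 104.42°, invalid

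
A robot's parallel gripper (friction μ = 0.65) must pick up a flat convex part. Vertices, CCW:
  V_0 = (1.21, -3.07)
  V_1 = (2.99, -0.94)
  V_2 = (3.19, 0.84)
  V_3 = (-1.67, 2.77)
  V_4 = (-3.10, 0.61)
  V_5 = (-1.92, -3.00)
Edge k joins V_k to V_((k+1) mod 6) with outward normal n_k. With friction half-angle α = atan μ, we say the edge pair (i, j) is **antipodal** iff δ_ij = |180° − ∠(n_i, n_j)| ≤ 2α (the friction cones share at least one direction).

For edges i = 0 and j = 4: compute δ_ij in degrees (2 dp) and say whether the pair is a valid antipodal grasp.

α = atan 0.65 = 33.02°;  2α = 66.05°
edge 0: e_0 = (+1.78, +2.13);  n_0 = (+0.7673, -0.6412)
edge 4: e_4 = (+1.18, -3.61);  n_4 = (-0.9505, -0.3107)
∠(n_0, n_4) = 122.01°
δ = |180° − 122.01°| = 57.99°
57.99° ≤ 2α = 66.05°  →  valid

δ = 57.99°, valid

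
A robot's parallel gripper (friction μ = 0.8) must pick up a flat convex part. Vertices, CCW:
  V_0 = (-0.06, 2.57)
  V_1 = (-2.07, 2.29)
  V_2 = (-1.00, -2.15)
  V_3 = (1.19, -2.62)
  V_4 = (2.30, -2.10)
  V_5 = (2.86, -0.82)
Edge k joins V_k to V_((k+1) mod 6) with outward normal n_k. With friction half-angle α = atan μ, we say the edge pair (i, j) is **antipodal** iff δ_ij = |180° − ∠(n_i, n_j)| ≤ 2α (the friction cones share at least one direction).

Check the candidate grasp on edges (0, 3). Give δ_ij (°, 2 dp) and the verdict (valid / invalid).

α = atan 0.8 = 38.66°;  2α = 77.32°
edge 0: e_0 = (-2.01, -0.28);  n_0 = (-0.1380, +0.9904)
edge 3: e_3 = (+1.11, +0.52);  n_3 = (+0.4242, -0.9056)
∠(n_0, n_3) = 162.83°
δ = |180° − 162.83°| = 17.17°
17.17° ≤ 2α = 77.32°  →  valid

δ = 17.17°, valid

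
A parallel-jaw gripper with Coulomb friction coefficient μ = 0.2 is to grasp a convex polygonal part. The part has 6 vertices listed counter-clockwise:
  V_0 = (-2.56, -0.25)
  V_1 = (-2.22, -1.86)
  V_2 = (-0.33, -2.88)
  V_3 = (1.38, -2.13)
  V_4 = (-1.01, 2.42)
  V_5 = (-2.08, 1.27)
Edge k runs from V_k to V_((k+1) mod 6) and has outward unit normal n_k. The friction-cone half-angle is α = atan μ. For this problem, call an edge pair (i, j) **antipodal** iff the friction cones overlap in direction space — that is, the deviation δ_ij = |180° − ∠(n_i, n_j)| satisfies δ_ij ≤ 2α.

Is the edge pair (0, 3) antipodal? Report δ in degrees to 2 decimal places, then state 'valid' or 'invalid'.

δ = 15.79°, valid

α = atan 0.2 = 11.31°;  2α = 22.62°
edge 0: e_0 = (+0.34, -1.61);  n_0 = (-0.9784, -0.2066)
edge 3: e_3 = (-2.39, +4.55);  n_3 = (+0.8853, +0.4650)
∠(n_0, n_3) = 164.21°
δ = |180° − 164.21°| = 15.79°
15.79° ≤ 2α = 22.62°  →  valid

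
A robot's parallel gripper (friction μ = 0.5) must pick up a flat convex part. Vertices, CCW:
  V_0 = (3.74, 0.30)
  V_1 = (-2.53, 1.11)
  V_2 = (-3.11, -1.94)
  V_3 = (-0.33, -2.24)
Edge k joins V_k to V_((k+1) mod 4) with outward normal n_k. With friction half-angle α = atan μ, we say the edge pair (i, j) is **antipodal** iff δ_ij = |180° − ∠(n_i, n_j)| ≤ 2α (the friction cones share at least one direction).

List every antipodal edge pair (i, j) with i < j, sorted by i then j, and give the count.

count = 3; pairs: (0,2), (0,3), (1,3)

α = atan 0.5 = 26.57°;  2α = 53.13°
n_0 = (+0.1281, +0.9918)
n_1 = (-0.9824, +0.1868)
n_2 = (-0.1073, -0.9942)
n_3 = (+0.5294, -0.8483)
  (0,1): δ = 93.41°  ·
  (0,2): δ = 1.20°  ✓
  (0,3): δ = 39.33°  ✓
  (1,2): δ = 85.39°  ·
  (1,3): δ = 47.27°  ✓
  (2,3): δ = 141.87°  ·
antipodal pairs: 3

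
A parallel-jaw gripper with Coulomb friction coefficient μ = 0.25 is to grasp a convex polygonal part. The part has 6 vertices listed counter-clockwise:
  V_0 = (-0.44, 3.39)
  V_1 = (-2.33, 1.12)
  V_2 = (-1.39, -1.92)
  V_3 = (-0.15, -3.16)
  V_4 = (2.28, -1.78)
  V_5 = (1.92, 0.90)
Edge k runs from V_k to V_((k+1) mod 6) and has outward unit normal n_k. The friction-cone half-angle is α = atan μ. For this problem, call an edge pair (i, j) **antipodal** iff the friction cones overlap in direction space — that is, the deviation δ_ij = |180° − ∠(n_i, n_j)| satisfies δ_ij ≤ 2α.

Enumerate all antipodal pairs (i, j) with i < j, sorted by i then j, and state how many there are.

α = atan 0.25 = 14.04°;  2α = 28.07°
n_0 = (-0.7685, +0.6399)
n_1 = (-0.9554, -0.2954)
n_2 = (-0.7071, -0.7071)
n_3 = (+0.4938, -0.8696)
n_4 = (+0.9911, +0.1331)
n_5 = (+0.7258, +0.6879)
  (0,1): δ = 123.04°  ·
  (0,2): δ = 95.22°  ·
  (0,3): δ = 20.63°  ✓
  (0,4): δ = 47.43°  ·
  (0,5): δ = 83.25°  ·
  (1,2): δ = 152.18°  ·
  (1,3): δ = 77.59°  ·
  (1,4): δ = 9.53°  ✓
  (1,5): δ = 26.28°  ✓
  (2,3): δ = 105.41°  ·
  (2,4): δ = 37.35°  ·
  (2,5): δ = 1.54°  ✓
  (3,4): δ = 111.94°  ·
  (3,5): δ = 76.13°  ·
  (4,5): δ = 144.19°  ·
antipodal pairs: 4

count = 4; pairs: (0,3), (1,4), (1,5), (2,5)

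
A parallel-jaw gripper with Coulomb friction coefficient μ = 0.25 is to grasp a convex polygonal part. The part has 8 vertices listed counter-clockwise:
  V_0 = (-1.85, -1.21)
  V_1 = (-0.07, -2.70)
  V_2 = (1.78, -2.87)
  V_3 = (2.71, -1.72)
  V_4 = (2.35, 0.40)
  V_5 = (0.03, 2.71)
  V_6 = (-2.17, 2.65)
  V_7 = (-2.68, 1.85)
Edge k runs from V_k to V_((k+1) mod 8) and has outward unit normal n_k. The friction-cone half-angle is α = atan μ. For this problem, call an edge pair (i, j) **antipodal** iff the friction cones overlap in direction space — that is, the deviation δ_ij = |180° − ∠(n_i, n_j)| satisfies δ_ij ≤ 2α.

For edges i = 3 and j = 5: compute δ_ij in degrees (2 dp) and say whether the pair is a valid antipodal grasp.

δ = 98.08°, invalid

α = atan 0.25 = 14.04°;  2α = 28.07°
edge 3: e_3 = (-0.36, +2.12);  n_3 = (+0.9859, +0.1674)
edge 5: e_5 = (-2.20, -0.06);  n_5 = (-0.0273, +0.9996)
∠(n_3, n_5) = 81.92°
δ = |180° − 81.92°| = 98.08°
98.08° > 2α = 28.07°  →  invalid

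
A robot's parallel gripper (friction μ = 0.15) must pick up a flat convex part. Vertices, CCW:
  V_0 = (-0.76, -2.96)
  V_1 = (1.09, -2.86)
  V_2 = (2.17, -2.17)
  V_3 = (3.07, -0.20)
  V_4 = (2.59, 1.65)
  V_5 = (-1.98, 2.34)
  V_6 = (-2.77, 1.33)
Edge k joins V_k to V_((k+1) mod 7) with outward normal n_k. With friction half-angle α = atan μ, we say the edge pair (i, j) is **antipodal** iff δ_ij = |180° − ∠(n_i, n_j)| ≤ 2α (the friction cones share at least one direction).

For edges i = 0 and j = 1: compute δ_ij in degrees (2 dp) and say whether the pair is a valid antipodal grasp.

α = atan 0.15 = 8.53°;  2α = 17.06°
edge 0: e_0 = (+1.85, +0.10);  n_0 = (+0.0540, -0.9985)
edge 1: e_1 = (+1.08, +0.69);  n_1 = (+0.5384, -0.8427)
∠(n_0, n_1) = 29.48°
δ = |180° − 29.48°| = 150.52°
150.52° > 2α = 17.06°  →  invalid

δ = 150.52°, invalid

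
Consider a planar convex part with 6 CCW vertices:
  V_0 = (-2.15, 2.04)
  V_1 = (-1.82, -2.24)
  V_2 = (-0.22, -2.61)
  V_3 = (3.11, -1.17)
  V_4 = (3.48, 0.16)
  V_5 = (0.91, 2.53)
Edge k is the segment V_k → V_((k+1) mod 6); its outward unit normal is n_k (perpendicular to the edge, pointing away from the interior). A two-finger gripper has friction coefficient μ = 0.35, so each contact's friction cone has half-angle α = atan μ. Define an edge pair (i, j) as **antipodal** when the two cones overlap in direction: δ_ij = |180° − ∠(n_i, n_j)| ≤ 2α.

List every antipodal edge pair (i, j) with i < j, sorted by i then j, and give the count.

α = atan 0.35 = 19.29°;  2α = 38.58°
n_0 = (-0.9970, -0.0769)
n_1 = (-0.2253, -0.9743)
n_2 = (+0.3969, -0.9179)
n_3 = (+0.9634, -0.2680)
n_4 = (+0.6779, +0.7351)
n_5 = (-0.1581, +0.9874)
  (0,1): δ = 107.43°  ·
  (0,2): δ = 71.02°  ·
  (0,3): δ = 19.96°  ✓
  (0,4): δ = 42.91°  ·
  (0,5): δ = 94.69°  ·
  (1,2): δ = 143.59°  ·
  (1,3): δ = 92.53°  ·
  (1,4): δ = 29.66°  ✓
  (1,5): δ = 22.12°  ✓
  (2,3): δ = 128.93°  ·
  (2,4): δ = 66.07°  ·
  (2,5): δ = 14.29°  ✓
  (3,4): δ = 117.14°  ·
  (3,5): δ = 65.36°  ·
  (4,5): δ = 128.22°  ·
antipodal pairs: 4

count = 4; pairs: (0,3), (1,4), (1,5), (2,5)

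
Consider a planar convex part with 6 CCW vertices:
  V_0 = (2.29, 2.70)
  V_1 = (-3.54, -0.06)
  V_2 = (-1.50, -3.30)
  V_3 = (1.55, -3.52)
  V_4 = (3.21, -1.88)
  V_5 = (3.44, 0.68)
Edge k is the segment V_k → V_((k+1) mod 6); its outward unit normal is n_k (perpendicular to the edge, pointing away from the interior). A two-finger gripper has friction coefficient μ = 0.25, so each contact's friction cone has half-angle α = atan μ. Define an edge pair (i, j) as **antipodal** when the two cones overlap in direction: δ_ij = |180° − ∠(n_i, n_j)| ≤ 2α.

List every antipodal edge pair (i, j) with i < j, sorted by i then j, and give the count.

count = 2; pairs: (0,3), (1,5)

α = atan 0.25 = 14.04°;  2α = 28.07°
n_0 = (-0.4279, +0.9038)
n_1 = (-0.8462, -0.5328)
n_2 = (-0.0719, -0.9974)
n_3 = (+0.7028, -0.7114)
n_4 = (+0.9960, -0.0895)
n_5 = (+0.8690, +0.4947)
  (0,1): δ = 83.14°  ·
  (0,2): δ = 29.46°  ·
  (0,3): δ = 19.32°  ✓
  (0,4): δ = 59.53°  ·
  (0,5): δ = 94.32°  ·
  (1,2): δ = 126.32°  ·
  (1,3): δ = 77.54°  ·
  (1,4): δ = 37.33°  ·
  (1,5): δ = 2.54°  ✓
  (2,3): δ = 131.22°  ·
  (2,4): δ = 91.01°  ·
  (2,5): δ = 56.22°  ·
  (3,4): δ = 139.79°  ·
  (3,5): δ = 105.00°  ·
  (4,5): δ = 145.21°  ·
antipodal pairs: 2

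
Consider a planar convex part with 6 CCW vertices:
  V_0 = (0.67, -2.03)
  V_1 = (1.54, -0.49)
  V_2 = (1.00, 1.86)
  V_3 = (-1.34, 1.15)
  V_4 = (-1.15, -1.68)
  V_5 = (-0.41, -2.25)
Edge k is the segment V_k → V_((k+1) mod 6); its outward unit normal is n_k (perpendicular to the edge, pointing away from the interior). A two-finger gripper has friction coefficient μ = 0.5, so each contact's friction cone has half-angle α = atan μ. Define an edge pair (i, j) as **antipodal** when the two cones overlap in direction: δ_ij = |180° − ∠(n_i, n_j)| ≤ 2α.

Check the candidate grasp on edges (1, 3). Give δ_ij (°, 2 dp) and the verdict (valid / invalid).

α = atan 0.5 = 26.57°;  2α = 53.13°
edge 1: e_1 = (-0.54, +2.35);  n_1 = (+0.9746, +0.2240)
edge 3: e_3 = (+0.19, -2.83);  n_3 = (-0.9978, -0.0670)
∠(n_1, n_3) = 170.90°
δ = |180° − 170.90°| = 9.10°
9.10° ≤ 2α = 53.13°  →  valid

δ = 9.10°, valid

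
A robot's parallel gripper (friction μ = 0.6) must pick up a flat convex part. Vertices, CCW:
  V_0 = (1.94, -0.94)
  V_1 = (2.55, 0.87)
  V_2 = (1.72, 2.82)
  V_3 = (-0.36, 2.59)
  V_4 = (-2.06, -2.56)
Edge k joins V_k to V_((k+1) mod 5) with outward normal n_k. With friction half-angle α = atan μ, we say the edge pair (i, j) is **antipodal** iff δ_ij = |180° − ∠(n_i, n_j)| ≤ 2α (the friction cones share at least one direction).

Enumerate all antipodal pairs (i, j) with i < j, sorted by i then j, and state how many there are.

count = 4; pairs: (0,3), (1,3), (2,4), (3,4)

α = atan 0.6 = 30.96°;  2α = 61.93°
n_0 = (+0.9476, -0.3194)
n_1 = (+0.9201, +0.3916)
n_2 = (-0.1099, +0.9939)
n_3 = (-0.9496, +0.3135)
n_4 = (+0.3754, -0.9269)
  (0,1): δ = 138.32°  ·
  (0,2): δ = 65.07°  ·
  (0,3): δ = 0.36°  ✓
  (0,4): δ = 130.67°  ·
  (1,2): δ = 106.75°  ·
  (1,3): δ = 41.32°  ✓
  (1,4): δ = 88.99°  ·
  (2,3): δ = 114.58°  ·
  (2,4): δ = 15.74°  ✓
  (3,4): δ = 49.68°  ✓
antipodal pairs: 4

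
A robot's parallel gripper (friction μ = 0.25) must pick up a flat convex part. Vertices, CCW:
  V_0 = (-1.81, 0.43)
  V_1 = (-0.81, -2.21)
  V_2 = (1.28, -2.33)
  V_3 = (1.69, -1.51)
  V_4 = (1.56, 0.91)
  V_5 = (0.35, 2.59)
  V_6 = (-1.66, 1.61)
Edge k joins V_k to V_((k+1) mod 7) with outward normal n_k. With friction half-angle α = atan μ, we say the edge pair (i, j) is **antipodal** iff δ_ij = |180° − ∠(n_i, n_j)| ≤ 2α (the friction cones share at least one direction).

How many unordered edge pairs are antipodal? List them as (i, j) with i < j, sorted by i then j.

α = atan 0.25 = 14.04°;  2α = 28.07°
n_0 = (-0.9352, -0.3542)
n_1 = (-0.0573, -0.9984)
n_2 = (+0.8944, -0.4472)
n_3 = (+0.9986, +0.0536)
n_4 = (+0.8114, +0.5844)
n_5 = (-0.4382, +0.8989)
n_6 = (-0.9920, +0.1261)
  (0,1): δ = 114.03°  ·
  (0,2): δ = 47.31°  ·
  (0,3): δ = 17.67°  ✓
  (0,4): δ = 15.02°  ✓
  (0,5): δ = 95.25°  ·
  (0,6): δ = 152.01°  ·
  (1,2): δ = 113.28°  ·
  (1,3): δ = 83.64°  ·
  (1,4): δ = 50.95°  ·
  (1,5): δ = 29.28°  ·
  (1,6): δ = 86.04°  ·
  (2,3): δ = 150.36°  ·
  (2,4): δ = 117.67°  ·
  (2,5): δ = 37.44°  ·
  (2,6): δ = 19.32°  ✓
  (3,4): δ = 147.31°  ·
  (3,5): δ = 67.08°  ·
  (3,6): δ = 10.32°  ✓
  (4,5): δ = 99.77°  ·
  (4,6): δ = 43.01°  ·
  (5,6): δ = 123.24°  ·
antipodal pairs: 4

count = 4; pairs: (0,3), (0,4), (2,6), (3,6)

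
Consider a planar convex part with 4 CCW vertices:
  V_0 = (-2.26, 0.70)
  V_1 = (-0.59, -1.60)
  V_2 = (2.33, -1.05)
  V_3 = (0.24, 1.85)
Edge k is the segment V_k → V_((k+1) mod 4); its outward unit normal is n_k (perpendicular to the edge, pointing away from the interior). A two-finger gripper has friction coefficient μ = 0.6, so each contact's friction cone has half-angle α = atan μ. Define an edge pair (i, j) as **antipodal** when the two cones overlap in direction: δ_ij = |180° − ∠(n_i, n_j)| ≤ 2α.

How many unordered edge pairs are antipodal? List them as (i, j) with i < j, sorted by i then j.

α = atan 0.6 = 30.96°;  2α = 61.93°
n_0 = (-0.8092, -0.5875)
n_1 = (+0.1851, -0.9827)
n_2 = (+0.8113, +0.5847)
n_3 = (-0.4179, +0.9085)
  (0,1): δ = 115.32°  ·
  (0,2): δ = 0.20°  ✓
  (0,3): δ = 78.72°  ·
  (1,2): δ = 64.89°  ·
  (1,3): δ = 14.04°  ✓
  (2,3): δ = 101.08°  ·
antipodal pairs: 2

count = 2; pairs: (0,2), (1,3)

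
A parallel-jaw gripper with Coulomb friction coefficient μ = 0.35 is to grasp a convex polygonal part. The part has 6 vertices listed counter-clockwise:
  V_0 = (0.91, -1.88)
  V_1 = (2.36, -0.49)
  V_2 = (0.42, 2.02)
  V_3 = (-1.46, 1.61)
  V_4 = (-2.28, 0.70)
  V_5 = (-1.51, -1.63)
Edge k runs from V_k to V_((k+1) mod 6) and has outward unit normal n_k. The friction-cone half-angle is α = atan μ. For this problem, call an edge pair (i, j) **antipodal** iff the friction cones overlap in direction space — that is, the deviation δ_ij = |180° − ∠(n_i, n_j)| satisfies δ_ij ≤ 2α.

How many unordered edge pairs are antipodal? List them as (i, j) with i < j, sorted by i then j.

count = 4; pairs: (0,2), (0,3), (1,4), (2,5)

α = atan 0.35 = 19.29°;  2α = 38.58°
n_0 = (+0.6920, -0.7219)
n_1 = (+0.7912, +0.6115)
n_2 = (-0.2131, +0.9770)
n_3 = (-0.7429, +0.6694)
n_4 = (-0.9495, -0.3138)
n_5 = (-0.1028, -0.9947)
  (0,1): δ = 96.09°  ·
  (0,2): δ = 31.49°  ✓
  (0,3): δ = 4.19°  ✓
  (0,4): δ = 64.50°  ·
  (0,5): δ = 130.31°  ·
  (1,2): δ = 115.40°  ·
  (1,3): δ = 79.72°  ·
  (1,4): δ = 19.41°  ✓
  (1,5): δ = 46.40°  ·
  (2,3): δ = 144.32°  ·
  (2,4): δ = 84.02°  ·
  (2,5): δ = 18.20°  ✓
  (3,4): δ = 119.69°  ·
  (3,5): δ = 53.88°  ·
  (4,5): δ = 114.19°  ·
antipodal pairs: 4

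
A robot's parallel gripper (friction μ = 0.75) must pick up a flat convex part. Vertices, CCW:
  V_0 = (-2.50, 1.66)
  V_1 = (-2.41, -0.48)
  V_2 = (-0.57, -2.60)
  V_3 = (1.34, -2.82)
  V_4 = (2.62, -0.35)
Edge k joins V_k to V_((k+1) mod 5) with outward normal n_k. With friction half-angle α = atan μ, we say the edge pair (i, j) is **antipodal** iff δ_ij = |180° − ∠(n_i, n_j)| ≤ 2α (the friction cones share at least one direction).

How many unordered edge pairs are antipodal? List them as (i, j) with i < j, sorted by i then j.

count = 5; pairs: (0,3), (0,4), (1,3), (1,4), (2,4)

α = atan 0.75 = 36.87°;  2α = 73.74°
n_0 = (-0.9991, -0.0420)
n_1 = (-0.7552, -0.6555)
n_2 = (-0.1144, -0.9934)
n_3 = (+0.8879, -0.4601)
n_4 = (+0.3654, +0.9308)
  (0,1): δ = 141.45°  ·
  (0,2): δ = 98.98°  ·
  (0,3): δ = 29.80°  ✓
  (0,4): δ = 66.16°  ✓
  (1,2): δ = 137.53°  ·
  (1,3): δ = 68.35°  ✓
  (1,4): δ = 27.61°  ✓
  (2,3): δ = 110.82°  ·
  (2,4): δ = 14.86°  ✓
  (3,4): δ = 84.04°  ·
antipodal pairs: 5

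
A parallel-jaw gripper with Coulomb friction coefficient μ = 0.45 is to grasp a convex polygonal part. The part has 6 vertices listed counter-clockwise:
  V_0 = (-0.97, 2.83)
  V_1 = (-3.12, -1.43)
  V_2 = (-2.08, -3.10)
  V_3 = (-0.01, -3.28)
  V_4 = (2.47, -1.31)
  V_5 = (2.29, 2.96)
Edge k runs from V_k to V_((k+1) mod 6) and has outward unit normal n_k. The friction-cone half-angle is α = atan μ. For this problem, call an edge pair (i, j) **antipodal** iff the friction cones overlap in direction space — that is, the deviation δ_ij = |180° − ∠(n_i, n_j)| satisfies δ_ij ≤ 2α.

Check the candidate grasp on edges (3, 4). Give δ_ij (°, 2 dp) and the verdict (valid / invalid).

δ = 126.05°, invalid

α = atan 0.45 = 24.23°;  2α = 48.46°
edge 3: e_3 = (+2.48, +1.97);  n_3 = (+0.6220, -0.7830)
edge 4: e_4 = (-0.18, +4.27);  n_4 = (+0.9991, +0.0421)
∠(n_3, n_4) = 53.95°
δ = |180° − 53.95°| = 126.05°
126.05° > 2α = 48.46°  →  invalid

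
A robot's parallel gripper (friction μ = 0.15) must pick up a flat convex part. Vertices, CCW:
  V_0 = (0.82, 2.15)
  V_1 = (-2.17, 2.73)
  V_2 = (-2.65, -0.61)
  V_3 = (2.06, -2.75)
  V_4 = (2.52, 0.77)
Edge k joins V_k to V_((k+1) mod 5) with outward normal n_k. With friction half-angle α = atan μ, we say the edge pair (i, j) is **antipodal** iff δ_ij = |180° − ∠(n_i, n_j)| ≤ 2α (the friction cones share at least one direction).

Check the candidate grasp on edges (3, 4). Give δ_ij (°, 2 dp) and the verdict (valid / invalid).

δ = 121.62°, invalid

α = atan 0.15 = 8.53°;  2α = 17.06°
edge 3: e_3 = (+0.46, +3.52);  n_3 = (+0.9916, -0.1296)
edge 4: e_4 = (-1.70, +1.38);  n_4 = (+0.6302, +0.7764)
∠(n_3, n_4) = 58.38°
δ = |180° − 58.38°| = 121.62°
121.62° > 2α = 17.06°  →  invalid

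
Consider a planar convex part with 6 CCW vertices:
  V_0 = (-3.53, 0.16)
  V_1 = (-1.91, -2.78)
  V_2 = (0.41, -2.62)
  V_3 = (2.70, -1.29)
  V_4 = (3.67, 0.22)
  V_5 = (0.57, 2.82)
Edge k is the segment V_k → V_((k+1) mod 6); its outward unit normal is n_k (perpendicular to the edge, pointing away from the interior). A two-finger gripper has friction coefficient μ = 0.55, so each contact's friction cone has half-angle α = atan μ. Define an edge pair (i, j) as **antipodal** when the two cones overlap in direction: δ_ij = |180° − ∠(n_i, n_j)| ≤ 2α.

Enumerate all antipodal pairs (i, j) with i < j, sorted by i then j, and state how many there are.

count = 5; pairs: (0,4), (1,4), (1,5), (2,5), (3,5)

α = atan 0.55 = 28.81°;  2α = 57.62°
n_0 = (-0.8758, -0.4826)
n_1 = (+0.0688, -0.9976)
n_2 = (+0.5022, -0.8647)
n_3 = (+0.8414, -0.5405)
n_4 = (+0.6426, +0.7662)
n_5 = (-0.5443, +0.8389)
  (0,1): δ = 114.91°  ·
  (0,2): δ = 88.71°  ·
  (0,3): δ = 61.57°  ·
  (0,4): δ = 21.16°  ✓
  (0,5): δ = 94.12°  ·
  (1,2): δ = 153.80°  ·
  (1,3): δ = 126.66°  ·
  (1,4): δ = 43.93°  ✓
  (1,5): δ = 29.03°  ✓
  (2,3): δ = 152.86°  ·
  (2,4): δ = 70.13°  ·
  (2,5): δ = 2.83°  ✓
  (3,4): δ = 97.27°  ·
  (3,5): δ = 24.31°  ✓
  (4,5): δ = 107.04°  ·
antipodal pairs: 5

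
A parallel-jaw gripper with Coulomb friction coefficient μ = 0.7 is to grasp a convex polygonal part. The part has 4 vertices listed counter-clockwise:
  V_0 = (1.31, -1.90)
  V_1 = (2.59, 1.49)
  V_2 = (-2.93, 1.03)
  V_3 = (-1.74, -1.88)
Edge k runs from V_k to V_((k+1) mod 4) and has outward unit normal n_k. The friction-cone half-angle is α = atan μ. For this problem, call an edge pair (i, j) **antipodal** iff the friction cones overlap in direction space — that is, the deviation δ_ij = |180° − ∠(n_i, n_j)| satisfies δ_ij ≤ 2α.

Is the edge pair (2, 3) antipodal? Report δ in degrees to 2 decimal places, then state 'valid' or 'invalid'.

δ = 112.62°, invalid

α = atan 0.7 = 34.99°;  2α = 69.98°
edge 2: e_2 = (+1.19, -2.91);  n_2 = (-0.9256, -0.3785)
edge 3: e_3 = (+3.05, -0.02);  n_3 = (-0.0066, -1.0000)
∠(n_2, n_3) = 67.38°
δ = |180° − 67.38°| = 112.62°
112.62° > 2α = 69.98°  →  invalid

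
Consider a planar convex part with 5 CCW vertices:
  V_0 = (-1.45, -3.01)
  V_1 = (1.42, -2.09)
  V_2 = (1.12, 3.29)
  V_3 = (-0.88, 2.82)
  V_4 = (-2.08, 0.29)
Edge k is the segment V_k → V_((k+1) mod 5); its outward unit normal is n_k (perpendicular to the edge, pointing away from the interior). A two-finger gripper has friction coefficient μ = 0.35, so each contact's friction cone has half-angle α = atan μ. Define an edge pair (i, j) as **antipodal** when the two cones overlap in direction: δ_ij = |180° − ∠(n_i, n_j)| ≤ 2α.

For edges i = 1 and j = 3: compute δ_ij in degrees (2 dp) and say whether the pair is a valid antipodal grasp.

δ = 28.57°, valid

α = atan 0.35 = 19.29°;  2α = 38.58°
edge 1: e_1 = (-0.30, +5.38);  n_1 = (+0.9984, +0.0557)
edge 3: e_3 = (-1.20, -2.53);  n_3 = (-0.9035, +0.4285)
∠(n_1, n_3) = 151.43°
δ = |180° − 151.43°| = 28.57°
28.57° ≤ 2α = 38.58°  →  valid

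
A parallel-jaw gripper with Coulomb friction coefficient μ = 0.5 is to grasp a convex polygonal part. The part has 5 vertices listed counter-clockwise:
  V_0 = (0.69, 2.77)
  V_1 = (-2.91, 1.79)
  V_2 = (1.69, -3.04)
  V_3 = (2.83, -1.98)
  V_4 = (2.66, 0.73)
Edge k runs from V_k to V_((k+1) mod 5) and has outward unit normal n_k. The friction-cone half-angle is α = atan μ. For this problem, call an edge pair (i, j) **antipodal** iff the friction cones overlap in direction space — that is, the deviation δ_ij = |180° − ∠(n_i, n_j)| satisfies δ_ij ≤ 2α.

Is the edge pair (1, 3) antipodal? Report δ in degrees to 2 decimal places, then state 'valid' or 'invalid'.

α = atan 0.5 = 26.57°;  2α = 53.13°
edge 1: e_1 = (+4.60, -4.83);  n_1 = (-0.7241, -0.6897)
edge 3: e_3 = (-0.17, +2.71);  n_3 = (+0.9980, +0.0626)
∠(n_1, n_3) = 139.99°
δ = |180° − 139.99°| = 40.01°
40.01° ≤ 2α = 53.13°  →  valid

δ = 40.01°, valid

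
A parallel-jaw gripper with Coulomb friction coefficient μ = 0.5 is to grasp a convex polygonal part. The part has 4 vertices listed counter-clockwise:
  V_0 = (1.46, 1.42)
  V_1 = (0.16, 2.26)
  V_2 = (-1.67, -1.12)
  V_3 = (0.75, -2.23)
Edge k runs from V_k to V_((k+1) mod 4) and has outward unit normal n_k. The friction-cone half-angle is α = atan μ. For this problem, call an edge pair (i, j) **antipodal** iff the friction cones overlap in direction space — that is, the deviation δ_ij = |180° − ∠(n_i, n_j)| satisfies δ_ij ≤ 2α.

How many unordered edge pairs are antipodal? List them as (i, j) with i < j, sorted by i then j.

count = 2; pairs: (0,2), (1,3)

α = atan 0.5 = 26.57°;  2α = 53.13°
n_0 = (+0.5427, +0.8399)
n_1 = (-0.8794, +0.4761)
n_2 = (-0.4169, -0.9089)
n_3 = (+0.9816, -0.1909)
  (0,1): δ = 85.56°  ·
  (0,2): δ = 8.23°  ✓
  (0,3): δ = 111.86°  ·
  (1,2): δ = 86.21°  ·
  (1,3): δ = 17.42°  ✓
  (2,3): δ = 76.37°  ·
antipodal pairs: 2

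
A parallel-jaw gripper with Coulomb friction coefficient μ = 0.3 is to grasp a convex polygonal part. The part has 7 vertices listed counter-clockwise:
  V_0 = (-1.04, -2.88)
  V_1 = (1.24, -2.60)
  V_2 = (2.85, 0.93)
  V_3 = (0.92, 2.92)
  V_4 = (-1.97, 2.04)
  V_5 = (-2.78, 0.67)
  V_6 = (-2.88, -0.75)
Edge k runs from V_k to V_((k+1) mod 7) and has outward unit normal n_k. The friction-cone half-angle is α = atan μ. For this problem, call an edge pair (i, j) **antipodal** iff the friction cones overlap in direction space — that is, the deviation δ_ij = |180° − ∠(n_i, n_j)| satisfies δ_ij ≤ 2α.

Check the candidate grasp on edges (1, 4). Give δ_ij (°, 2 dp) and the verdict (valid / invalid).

δ = 6.08°, valid

α = atan 0.3 = 16.70°;  2α = 33.40°
edge 1: e_1 = (+1.61, +3.53);  n_1 = (+0.9098, -0.4150)
edge 4: e_4 = (-0.81, -1.37);  n_4 = (-0.8608, +0.5089)
∠(n_1, n_4) = 173.92°
δ = |180° − 173.92°| = 6.08°
6.08° ≤ 2α = 33.40°  →  valid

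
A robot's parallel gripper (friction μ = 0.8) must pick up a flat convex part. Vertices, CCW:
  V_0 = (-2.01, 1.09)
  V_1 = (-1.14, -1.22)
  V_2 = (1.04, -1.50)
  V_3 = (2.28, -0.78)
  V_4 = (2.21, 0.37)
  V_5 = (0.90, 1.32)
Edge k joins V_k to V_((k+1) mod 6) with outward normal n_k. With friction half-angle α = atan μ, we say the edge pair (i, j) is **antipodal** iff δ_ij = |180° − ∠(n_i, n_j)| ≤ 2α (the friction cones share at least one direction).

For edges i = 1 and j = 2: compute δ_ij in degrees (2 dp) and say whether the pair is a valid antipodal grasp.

α = atan 0.8 = 38.66°;  2α = 77.32°
edge 1: e_1 = (+2.18, -0.28);  n_1 = (-0.1274, -0.9919)
edge 2: e_2 = (+1.24, +0.72);  n_2 = (+0.5021, -0.8648)
∠(n_1, n_2) = 37.46°
δ = |180° − 37.46°| = 142.54°
142.54° > 2α = 77.32°  →  invalid

δ = 142.54°, invalid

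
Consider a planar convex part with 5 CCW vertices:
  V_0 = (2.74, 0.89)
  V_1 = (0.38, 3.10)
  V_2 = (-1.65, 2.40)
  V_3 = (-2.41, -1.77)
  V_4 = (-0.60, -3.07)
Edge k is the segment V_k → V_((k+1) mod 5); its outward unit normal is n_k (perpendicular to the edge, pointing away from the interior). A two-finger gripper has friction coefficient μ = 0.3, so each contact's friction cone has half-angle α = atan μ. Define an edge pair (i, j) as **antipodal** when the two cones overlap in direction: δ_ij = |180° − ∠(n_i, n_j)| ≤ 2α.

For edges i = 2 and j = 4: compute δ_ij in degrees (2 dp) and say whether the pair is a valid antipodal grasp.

δ = 29.82°, valid

α = atan 0.3 = 16.70°;  2α = 33.40°
edge 2: e_2 = (-0.76, -4.17);  n_2 = (-0.9838, +0.1793)
edge 4: e_4 = (+3.34, +3.96);  n_4 = (+0.7644, -0.6447)
∠(n_2, n_4) = 150.18°
δ = |180° − 150.18°| = 29.82°
29.82° ≤ 2α = 33.40°  →  valid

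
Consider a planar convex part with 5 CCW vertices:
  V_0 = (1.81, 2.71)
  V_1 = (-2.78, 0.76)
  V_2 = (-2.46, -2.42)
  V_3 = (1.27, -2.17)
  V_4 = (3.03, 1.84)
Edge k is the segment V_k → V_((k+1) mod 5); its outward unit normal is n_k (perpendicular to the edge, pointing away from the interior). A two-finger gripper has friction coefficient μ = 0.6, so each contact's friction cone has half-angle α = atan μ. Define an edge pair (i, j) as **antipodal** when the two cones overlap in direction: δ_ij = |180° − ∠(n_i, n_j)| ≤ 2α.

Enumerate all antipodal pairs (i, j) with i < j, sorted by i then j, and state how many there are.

α = atan 0.6 = 30.96°;  2α = 61.93°
n_0 = (-0.3910, +0.9204)
n_1 = (-0.9950, -0.1001)
n_2 = (+0.0669, -0.9978)
n_3 = (+0.9157, -0.4019)
n_4 = (+0.5806, +0.8142)
  (0,1): δ = 107.27°  ·
  (0,2): δ = 19.18°  ✓
  (0,3): δ = 43.29°  ✓
  (0,4): δ = 121.49°  ·
  (1,2): δ = 91.91°  ·
  (1,3): δ = 29.44°  ✓
  (1,4): δ = 48.76°  ✓
  (2,3): δ = 117.53°  ·
  (2,4): δ = 39.33°  ✓
  (3,4): δ = 101.80°  ·
antipodal pairs: 5

count = 5; pairs: (0,2), (0,3), (1,3), (1,4), (2,4)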